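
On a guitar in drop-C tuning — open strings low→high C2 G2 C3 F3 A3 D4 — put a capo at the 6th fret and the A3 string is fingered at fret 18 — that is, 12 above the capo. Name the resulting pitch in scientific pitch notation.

The capo raises the open A3 by 6 semitones to D♯4; fretting 12 more gives A3 + 6 + 12 = A3 + 18 semitones = D♯5.

D♯5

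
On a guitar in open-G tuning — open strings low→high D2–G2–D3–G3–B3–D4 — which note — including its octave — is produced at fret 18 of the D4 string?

G#5

D4 is MIDI 62. Adding 18 gives 80, which is G#5.
(Equivalently spelled Ab5.)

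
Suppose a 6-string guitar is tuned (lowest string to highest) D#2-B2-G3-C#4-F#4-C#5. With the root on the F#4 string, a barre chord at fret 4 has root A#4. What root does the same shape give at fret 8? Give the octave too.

D5

Moving from fret 4 to fret 8 shifts the root by 4 semitones.
A#4 up 4 semitones is D5.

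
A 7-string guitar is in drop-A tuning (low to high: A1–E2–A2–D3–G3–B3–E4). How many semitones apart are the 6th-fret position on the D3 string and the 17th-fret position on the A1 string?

D3 at fret 6 → G#3 (MIDI 56); A1 at fret 17 → D3 (MIDI 50).
56 − 50 = 6, so the two pitches are 6 semitones apart, with G#3 the higher.

6 semitones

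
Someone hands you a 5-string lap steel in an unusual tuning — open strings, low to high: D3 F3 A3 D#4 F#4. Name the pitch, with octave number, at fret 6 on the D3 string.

Each fret is one semitone, so D3 + 6 = G#3.

G#3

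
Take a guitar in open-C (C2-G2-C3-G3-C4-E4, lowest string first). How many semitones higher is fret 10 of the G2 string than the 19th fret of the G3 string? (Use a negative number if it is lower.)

G2 at fret 10 → F3 (MIDI 53); G3 at fret 19 → D5 (MIDI 74).
53 − 74 = -21, so the two pitches are 21 semitones apart.

-21 semitones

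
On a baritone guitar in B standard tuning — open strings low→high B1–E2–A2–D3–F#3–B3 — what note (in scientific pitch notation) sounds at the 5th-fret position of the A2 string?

The open A2 string plus 5 semitones: A–A#–B–C–C#–D.
The walk passes from B into C once, so the octave number goes from 2 to 3.

D3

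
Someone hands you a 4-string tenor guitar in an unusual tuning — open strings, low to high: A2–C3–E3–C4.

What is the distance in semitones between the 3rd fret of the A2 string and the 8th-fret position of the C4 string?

20 semitones

A2 at fret 3 → C3 (MIDI 48); C4 at fret 8 → Ab4 (MIDI 68).
48 − 68 = -20, so the two pitches are 20 semitones apart, with Ab4 the higher.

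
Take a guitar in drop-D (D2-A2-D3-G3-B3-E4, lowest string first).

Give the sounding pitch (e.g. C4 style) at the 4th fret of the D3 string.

D3 is MIDI 50. Adding 4 gives 54, which is F♯3.
(Equivalently spelled G♭3.)

F♯3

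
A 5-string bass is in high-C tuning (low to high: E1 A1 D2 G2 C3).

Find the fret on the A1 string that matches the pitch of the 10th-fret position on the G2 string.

20

G2 at fret 10 is G2 + 10 semitones = F3.
The open A1 string is 10 semitones below the open G2, so the same pitch on the A1 string lies at fret 10 + 10 = 20.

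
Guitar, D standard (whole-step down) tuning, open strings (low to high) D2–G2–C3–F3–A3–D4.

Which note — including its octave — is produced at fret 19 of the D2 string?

A3

D2 is MIDI 38. Adding 19 gives 57, which is A3.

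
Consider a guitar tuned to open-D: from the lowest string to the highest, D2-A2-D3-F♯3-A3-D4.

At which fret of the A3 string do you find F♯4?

9

F♯4 is 9 semitones above the open A3 (A–A#–B–C–C#–D–D#–E–F–F#), so it sits at fret 9.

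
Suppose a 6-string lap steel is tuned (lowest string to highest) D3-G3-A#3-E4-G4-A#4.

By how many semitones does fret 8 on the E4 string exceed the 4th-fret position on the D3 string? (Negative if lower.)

18 semitones

E4 at fret 8 → C5 (MIDI 72); D3 at fret 4 → F#3 (MIDI 54).
72 − 54 = 18, so the two pitches are 18 semitones apart.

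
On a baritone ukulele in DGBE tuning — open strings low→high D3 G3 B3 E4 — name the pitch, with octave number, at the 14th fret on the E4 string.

F♯5

E4 is MIDI 64. Adding 14 gives 78, which is F♯5.
(Equivalently spelled G♭5.)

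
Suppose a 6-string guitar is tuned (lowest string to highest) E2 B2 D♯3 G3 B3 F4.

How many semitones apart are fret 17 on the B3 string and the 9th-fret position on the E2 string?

B3 at fret 17 → E5 (MIDI 76); E2 at fret 9 → C♯3 (MIDI 49).
76 − 49 = 27, so the two pitches are 27 semitones apart, with E5 the higher.

27 semitones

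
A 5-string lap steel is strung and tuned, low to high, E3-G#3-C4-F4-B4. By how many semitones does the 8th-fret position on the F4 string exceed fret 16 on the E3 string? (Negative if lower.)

5 semitones

F4 at fret 8 → C#5 (MIDI 73); E3 at fret 16 → G#4 (MIDI 68).
73 − 68 = 5, so the two pitches are 5 semitones apart.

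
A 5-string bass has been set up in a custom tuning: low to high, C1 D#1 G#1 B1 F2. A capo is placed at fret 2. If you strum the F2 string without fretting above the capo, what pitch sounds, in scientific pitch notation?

G2

The capo raises the open F2 by 2 semitones to G2; fretting 0 more gives F2 + 2 + 0 = F2 + 2 semitones = G2.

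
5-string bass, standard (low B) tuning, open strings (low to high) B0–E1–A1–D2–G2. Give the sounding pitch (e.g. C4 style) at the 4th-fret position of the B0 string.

Each fret is one semitone, so B0 + 4 = D#1.
(Equivalently spelled Eb1.)

D#1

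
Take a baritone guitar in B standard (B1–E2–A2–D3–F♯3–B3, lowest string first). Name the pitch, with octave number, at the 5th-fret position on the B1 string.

E2

Each fret is one semitone, so B1 + 5 = E2.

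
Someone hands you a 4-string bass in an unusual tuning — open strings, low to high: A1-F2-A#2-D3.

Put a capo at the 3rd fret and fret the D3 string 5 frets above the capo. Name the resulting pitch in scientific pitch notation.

The capo raises the open D3 by 3 semitones to F3; fretting 5 more gives D3 + 3 + 5 = D3 + 8 semitones = A#3.

A#3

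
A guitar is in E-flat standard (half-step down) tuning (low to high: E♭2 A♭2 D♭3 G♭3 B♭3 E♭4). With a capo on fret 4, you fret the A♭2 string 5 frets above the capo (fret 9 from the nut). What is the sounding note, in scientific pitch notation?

The capo raises the open A♭2 by 4 semitones to C3; fretting 5 more gives A♭2 + 4 + 5 = A♭2 + 9 semitones = F3.

F3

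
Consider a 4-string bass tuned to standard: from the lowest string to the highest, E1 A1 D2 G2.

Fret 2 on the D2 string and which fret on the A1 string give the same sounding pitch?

D2 at fret 2 is D2 + 2 semitones = E2.
The open A1 string is 5 semitones below the open D2, so the same pitch on the A1 string lies at fret 2 + 5 = 7.

7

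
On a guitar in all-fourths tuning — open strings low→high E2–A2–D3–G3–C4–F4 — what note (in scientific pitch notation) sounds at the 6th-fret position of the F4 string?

B4

Each fret is one semitone, so F4 + 6 = B4.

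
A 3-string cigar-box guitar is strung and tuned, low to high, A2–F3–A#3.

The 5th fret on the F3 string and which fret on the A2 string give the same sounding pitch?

13

Fret 5 on F3 is MIDI 53 + 5 = 58 (A#3). On the A2 string (open MIDI 45), that pitch is 58 − 45 = fret 13.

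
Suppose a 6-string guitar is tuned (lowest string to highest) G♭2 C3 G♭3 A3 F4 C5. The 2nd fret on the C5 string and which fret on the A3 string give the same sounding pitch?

C5 at fret 2 is C5 + 2 semitones = D5.
The open A3 string is 15 semitones below the open C5, so the same pitch on the A3 string lies at fret 2 + 15 = 17.

17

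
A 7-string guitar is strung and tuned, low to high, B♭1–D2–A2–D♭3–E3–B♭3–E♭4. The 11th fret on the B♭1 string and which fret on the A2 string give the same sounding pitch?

0

Fret 11 on B♭1 is MIDI 34 + 11 = 45 (A2). On the A2 string (open MIDI 45), that pitch is 45 − 45 = fret 0.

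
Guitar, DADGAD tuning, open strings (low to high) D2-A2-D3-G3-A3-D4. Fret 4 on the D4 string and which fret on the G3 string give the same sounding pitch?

Fret 4 on D4 is MIDI 62 + 4 = 66 (F♯4). On the G3 string (open MIDI 55), that pitch is 66 − 55 = fret 11.

11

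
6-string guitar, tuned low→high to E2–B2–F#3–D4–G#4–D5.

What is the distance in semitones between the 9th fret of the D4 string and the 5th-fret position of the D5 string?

8 semitones

D4 at fret 9 → B4 (MIDI 71); D5 at fret 5 → G5 (MIDI 79).
71 − 79 = -8, so the two pitches are 8 semitones apart, with G5 the higher.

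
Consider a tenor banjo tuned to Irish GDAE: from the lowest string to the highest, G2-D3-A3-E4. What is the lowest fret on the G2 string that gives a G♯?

From G2, count semitones up the chromatic scale until reaching G♯: G–G# — 1 step.

1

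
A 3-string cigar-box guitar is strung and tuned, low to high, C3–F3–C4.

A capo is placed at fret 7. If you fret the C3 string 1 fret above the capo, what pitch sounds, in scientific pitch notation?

The capo raises the open C3 by 7 semitones to G3; fretting 1 more gives C3 + 7 + 1 = C3 + 8 semitones = G#3.

G#3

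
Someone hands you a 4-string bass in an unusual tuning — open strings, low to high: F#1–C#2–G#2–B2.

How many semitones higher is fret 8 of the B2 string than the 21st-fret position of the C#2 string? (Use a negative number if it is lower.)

B2 at fret 8 → G3 (MIDI 55); C#2 at fret 21 → A#3 (MIDI 58).
55 − 58 = -3, so the two pitches are 3 semitones apart.

-3 semitones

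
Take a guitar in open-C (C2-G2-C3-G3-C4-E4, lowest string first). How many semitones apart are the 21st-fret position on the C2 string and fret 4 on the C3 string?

5 semitones

C2 at fret 21 → A3 (MIDI 57); C3 at fret 4 → E3 (MIDI 52).
57 − 52 = 5, so the two pitches are 5 semitones apart, with A3 the higher.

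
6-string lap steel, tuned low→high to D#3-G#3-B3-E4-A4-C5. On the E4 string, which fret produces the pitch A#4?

6

A#4 is 6 semitones above the open E4 (E–F–F#–G–G#–A–A#), so it sits at fret 6.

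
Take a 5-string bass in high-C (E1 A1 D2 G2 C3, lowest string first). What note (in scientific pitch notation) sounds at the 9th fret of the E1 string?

Each fret is one semitone, so E1 + 9 = C#2.

C#2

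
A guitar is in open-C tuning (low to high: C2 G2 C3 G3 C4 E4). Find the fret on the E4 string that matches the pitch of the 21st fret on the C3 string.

5

Fret 21 on C3 is MIDI 48 + 21 = 69 (A4). On the E4 string (open MIDI 64), that pitch is 69 − 64 = fret 5.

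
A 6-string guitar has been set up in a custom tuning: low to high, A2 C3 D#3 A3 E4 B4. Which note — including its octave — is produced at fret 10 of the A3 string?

The open A3 string plus 10 semitones: A–A#–B–C–…–F–F#–G.
The walk passes from B into C once, so the octave number goes from 3 to 4.

G4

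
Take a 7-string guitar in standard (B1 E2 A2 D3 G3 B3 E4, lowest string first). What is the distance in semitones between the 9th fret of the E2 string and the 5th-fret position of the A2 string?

E2 at fret 9 → C#3 (MIDI 49); A2 at fret 5 → D3 (MIDI 50).
49 − 50 = -1, so the two pitches are 1 semitone apart, with D3 the higher.

1 semitone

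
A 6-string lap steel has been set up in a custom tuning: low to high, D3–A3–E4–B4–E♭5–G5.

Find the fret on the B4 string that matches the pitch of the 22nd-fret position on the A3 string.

Fret 22 on A3 is MIDI 57 + 22 = 79 (G5). On the B4 string (open MIDI 71), that pitch is 79 − 71 = fret 8.

8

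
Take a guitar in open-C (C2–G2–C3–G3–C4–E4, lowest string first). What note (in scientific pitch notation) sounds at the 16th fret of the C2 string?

E3

C2 is MIDI 36. Adding 16 gives 52, which is E3.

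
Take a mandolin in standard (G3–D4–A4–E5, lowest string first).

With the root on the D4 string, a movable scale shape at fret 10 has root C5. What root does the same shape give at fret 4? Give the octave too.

Moving from fret 10 to fret 4 shifts the root by -6 semitones.
C5 down 6 semitones is F♯4.

F♯4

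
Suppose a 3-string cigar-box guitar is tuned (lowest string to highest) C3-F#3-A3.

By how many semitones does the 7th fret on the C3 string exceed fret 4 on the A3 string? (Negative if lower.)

C3 at fret 7 → G3 (MIDI 55); A3 at fret 4 → C#4 (MIDI 61).
55 − 61 = -6, so the two pitches are 6 semitones apart.

-6 semitones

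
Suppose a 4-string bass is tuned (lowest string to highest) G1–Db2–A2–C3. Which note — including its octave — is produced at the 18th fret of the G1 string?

Db3

Each fret is one semitone, so G1 + 18 = Db3.
(Equivalently spelled C#3.)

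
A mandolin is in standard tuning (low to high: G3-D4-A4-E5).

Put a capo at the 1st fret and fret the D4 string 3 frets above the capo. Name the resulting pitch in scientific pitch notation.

The capo raises the open D4 by 1 semitone to D♯4; fretting 3 more gives D4 + 1 + 3 = D4 + 4 semitones = F♯4.
(Also written G♭.)

F♯4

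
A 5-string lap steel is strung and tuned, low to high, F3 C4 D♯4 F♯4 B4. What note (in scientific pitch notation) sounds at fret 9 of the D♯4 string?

C5

D♯4 is MIDI 63. Adding 9 gives 72, which is C5.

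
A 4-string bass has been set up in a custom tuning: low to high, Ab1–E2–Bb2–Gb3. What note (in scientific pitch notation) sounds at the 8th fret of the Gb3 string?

The open Gb3 string plus 8 semitones: Gb–G–Ab–A–Bb–B–C–Db–D.
The walk passes from B into C once, so the octave number goes from 3 to 4.

D4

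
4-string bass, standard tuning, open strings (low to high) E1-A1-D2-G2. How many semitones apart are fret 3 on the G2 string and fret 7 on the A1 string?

G2 at fret 3 → A#2 (MIDI 46); A1 at fret 7 → E2 (MIDI 40).
46 − 40 = 6, so the two pitches are 6 semitones apart, with A#2 the higher.

6 semitones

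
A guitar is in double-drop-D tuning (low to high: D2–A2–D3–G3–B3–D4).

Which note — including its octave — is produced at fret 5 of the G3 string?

Each fret is one semitone, so G3 + 5 = C4.

C4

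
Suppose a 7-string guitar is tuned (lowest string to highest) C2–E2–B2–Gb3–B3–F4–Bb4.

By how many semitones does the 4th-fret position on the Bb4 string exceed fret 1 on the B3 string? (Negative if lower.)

Bb4 at fret 4 → D5 (MIDI 74); B3 at fret 1 → C4 (MIDI 60).
74 − 60 = 14, so the two pitches are 14 semitones apart.

14 semitones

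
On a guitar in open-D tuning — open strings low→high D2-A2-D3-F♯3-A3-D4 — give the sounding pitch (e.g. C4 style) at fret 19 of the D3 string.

The open D3 string plus 19 semitones: D–D#–E–F–…–G–G#–A.
The walk passes from B into C once, so the octave number goes from 3 to 4.

A4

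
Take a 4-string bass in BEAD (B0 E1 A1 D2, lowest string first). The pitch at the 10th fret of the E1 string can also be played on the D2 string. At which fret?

E1 at fret 10 is E1 + 10 semitones = D2.
The open D2 string is 10 semitones above the open E1, so the same pitch on the D2 string lies at fret 10 − 10 = 0.

0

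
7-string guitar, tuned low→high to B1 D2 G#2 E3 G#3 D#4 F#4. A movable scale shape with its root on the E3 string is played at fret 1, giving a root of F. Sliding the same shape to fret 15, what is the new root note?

Moving from fret 1 to fret 15 shifts the root by 14 semitones.
F up 14 semitones is G.

G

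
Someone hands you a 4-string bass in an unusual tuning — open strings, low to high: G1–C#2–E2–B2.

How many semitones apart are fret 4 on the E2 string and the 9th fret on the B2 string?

12 semitones

E2 at fret 4 → G#2 (MIDI 44); B2 at fret 9 → G#3 (MIDI 56).
44 − 56 = -12, so the two pitches are 12 semitones apart, with G#3 the higher.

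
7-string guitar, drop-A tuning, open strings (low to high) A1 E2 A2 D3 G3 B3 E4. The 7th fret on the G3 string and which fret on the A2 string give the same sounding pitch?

Fret 7 on G3 is MIDI 55 + 7 = 62 (D4). On the A2 string (open MIDI 45), that pitch is 62 − 45 = fret 17.

17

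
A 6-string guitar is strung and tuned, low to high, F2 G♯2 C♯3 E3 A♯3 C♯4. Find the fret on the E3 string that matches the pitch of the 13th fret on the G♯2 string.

5

Fret 13 on G♯2 is MIDI 44 + 13 = 57 (A3). On the E3 string (open MIDI 52), that pitch is 57 − 52 = fret 5.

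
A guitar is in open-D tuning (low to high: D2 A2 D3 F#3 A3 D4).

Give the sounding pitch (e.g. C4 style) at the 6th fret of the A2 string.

Each fret is one semitone, so A2 + 6 = D#3.

D#3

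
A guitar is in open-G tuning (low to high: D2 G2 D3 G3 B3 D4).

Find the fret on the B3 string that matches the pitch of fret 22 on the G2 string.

6

Fret 22 on G2 is MIDI 43 + 22 = 65 (F4). On the B3 string (open MIDI 59), that pitch is 65 − 59 = fret 6.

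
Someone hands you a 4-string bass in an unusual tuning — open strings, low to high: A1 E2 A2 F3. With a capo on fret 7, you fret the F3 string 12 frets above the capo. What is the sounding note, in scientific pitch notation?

C5

The capo raises the open F3 by 7 semitones to C4; fretting 12 more gives F3 + 7 + 12 = F3 + 19 semitones = C5.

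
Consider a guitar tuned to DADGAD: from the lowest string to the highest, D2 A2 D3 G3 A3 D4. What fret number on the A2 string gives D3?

D3 is 5 semitones above the open A2 (A–A#–B–C–C#–D), so it sits at fret 5.

5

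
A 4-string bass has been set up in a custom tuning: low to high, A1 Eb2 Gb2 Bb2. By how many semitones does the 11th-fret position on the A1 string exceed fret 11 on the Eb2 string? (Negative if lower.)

-6 semitones

A1 at fret 11 → Ab2 (MIDI 44); Eb2 at fret 11 → D3 (MIDI 50).
44 − 50 = -6, so the two pitches are 6 semitones apart.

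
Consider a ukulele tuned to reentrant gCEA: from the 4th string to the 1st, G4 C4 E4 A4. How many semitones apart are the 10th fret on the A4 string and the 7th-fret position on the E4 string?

8 semitones

A4 at fret 10 → G5 (MIDI 79); E4 at fret 7 → B4 (MIDI 71).
79 − 71 = 8, so the two pitches are 8 semitones apart, with G5 the higher.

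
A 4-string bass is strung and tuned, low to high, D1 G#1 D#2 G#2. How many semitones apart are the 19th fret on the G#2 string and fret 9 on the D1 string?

G#2 at fret 19 → D#4 (MIDI 63); D1 at fret 9 → B1 (MIDI 35).
63 − 35 = 28, so the two pitches are 28 semitones apart, with D#4 the higher.

28 semitones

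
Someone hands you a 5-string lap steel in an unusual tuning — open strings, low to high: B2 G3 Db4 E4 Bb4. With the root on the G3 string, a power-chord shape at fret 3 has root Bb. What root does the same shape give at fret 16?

B

Moving from fret 3 to fret 16 shifts the root by 13 semitones.
Bb up 13 semitones is B.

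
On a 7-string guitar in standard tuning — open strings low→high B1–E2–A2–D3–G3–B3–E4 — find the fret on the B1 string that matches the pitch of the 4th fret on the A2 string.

A2 at fret 4 is A2 + 4 semitones = C#3.
The open B1 string is 10 semitones below the open A2, so the same pitch on the B1 string lies at fret 4 + 10 = 14.

14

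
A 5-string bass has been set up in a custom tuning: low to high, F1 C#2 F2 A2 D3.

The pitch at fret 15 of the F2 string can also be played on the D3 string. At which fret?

6

Fret 15 on F2 is MIDI 41 + 15 = 56 (G#3). On the D3 string (open MIDI 50), that pitch is 56 − 50 = fret 6.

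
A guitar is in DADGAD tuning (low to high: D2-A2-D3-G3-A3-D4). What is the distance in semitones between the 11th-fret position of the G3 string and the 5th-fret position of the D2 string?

G3 at fret 11 → F#4 (MIDI 66); D2 at fret 5 → G2 (MIDI 43).
66 − 43 = 23, so the two pitches are 23 semitones apart, with F#4 the higher.

23 semitones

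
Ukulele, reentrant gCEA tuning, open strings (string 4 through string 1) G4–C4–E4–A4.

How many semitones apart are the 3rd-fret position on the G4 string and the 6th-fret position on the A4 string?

5 semitones

G4 at fret 3 → A#4 (MIDI 70); A4 at fret 6 → D#5 (MIDI 75).
70 − 75 = -5, so the two pitches are 5 semitones apart, with D#5 the higher.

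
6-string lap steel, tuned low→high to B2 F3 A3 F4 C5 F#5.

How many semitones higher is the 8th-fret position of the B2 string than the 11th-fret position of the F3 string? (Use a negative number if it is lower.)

-9 semitones

B2 at fret 8 → G3 (MIDI 55); F3 at fret 11 → E4 (MIDI 64).
55 − 64 = -9, so the two pitches are 9 semitones apart.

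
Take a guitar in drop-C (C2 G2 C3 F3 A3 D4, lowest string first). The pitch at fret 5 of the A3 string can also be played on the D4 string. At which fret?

Fret 5 on A3 is MIDI 57 + 5 = 62 (D4). On the D4 string (open MIDI 62), that pitch is 62 − 62 = fret 0.

0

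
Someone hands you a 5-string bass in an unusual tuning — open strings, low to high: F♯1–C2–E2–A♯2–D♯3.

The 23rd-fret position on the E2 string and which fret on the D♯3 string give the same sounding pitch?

Fret 23 on E2 is MIDI 40 + 23 = 63 (D♯4). On the D♯3 string (open MIDI 51), that pitch is 63 − 51 = fret 12.

12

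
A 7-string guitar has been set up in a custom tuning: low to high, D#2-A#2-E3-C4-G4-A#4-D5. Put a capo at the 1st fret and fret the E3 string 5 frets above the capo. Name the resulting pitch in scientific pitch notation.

The capo raises the open E3 by 1 semitone to F3; fretting 5 more gives E3 + 1 + 5 = E3 + 6 semitones = A#3.
(Also written Bb.)

A#3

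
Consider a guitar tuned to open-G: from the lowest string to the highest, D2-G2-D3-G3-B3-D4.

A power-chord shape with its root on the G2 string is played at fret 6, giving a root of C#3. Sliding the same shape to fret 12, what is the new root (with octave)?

G3

Moving from fret 6 to fret 12 shifts the root by 6 semitones.
C#3 up 6 semitones is G3.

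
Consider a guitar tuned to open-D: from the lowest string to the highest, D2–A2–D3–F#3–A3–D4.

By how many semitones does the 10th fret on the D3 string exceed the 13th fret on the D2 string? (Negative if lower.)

D3 at fret 10 → C4 (MIDI 60); D2 at fret 13 → D#3 (MIDI 51).
60 − 51 = 9, so the two pitches are 9 semitones apart.

9 semitones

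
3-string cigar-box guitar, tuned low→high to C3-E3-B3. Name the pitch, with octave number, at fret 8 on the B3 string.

The open B3 string plus 8 semitones: B–C–Db–D–Eb–E–F–Gb–G.
The walk passes from B into C once, so the octave number goes from 3 to 4.

G4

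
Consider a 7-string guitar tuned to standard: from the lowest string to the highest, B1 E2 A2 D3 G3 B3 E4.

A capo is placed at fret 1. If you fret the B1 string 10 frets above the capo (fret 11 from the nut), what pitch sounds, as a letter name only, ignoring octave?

A♯

The capo raises the open B1 by 1 semitone to C2; fretting 10 more gives B1 + 1 + 10 = B1 + 11 semitones, landing on A♯.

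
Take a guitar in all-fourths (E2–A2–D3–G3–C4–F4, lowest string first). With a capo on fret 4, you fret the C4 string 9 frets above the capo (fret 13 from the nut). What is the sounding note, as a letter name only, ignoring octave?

The capo raises the open C4 by 4 semitones to E4; fretting 9 more gives C4 + 4 + 9 = C4 + 13 semitones, landing on C#.
(Also written Db.)

C#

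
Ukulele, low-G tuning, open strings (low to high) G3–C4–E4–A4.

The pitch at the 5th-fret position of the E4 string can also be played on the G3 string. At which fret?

14

E4 at fret 5 is E4 + 5 semitones = A4.
The open G3 string is 9 semitones below the open E4, so the same pitch on the G3 string lies at fret 5 + 9 = 14.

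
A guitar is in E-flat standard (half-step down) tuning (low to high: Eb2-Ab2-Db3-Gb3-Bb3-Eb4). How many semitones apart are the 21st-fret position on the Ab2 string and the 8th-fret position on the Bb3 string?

1 semitone

Ab2 at fret 21 → F4 (MIDI 65); Bb3 at fret 8 → Gb4 (MIDI 66).
65 − 66 = -1, so the two pitches are 1 semitone apart, with Gb4 the higher.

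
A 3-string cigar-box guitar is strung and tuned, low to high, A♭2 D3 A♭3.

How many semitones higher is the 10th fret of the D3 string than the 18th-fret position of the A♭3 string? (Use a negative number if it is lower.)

-14 semitones

D3 at fret 10 → C4 (MIDI 60); A♭3 at fret 18 → D5 (MIDI 74).
60 − 74 = -14, so the two pitches are 14 semitones apart.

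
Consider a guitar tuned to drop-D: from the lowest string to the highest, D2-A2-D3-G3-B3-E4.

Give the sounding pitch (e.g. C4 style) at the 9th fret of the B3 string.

G#4

B3 is MIDI 59. Adding 9 gives 68, which is G#4.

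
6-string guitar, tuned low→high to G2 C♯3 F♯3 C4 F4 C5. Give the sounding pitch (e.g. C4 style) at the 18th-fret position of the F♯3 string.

C5

Each fret is one semitone, so F♯3 + 18 = C5.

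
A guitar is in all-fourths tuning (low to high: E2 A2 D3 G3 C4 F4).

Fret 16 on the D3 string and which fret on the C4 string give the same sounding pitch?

6

D3 at fret 16 is D3 + 16 semitones = F♯4.
The open C4 string is 10 semitones above the open D3, so the same pitch on the C4 string lies at fret 16 − 10 = 6.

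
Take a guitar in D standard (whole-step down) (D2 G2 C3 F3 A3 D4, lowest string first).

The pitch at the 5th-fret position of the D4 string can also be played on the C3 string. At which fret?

Fret 5 on D4 is MIDI 62 + 5 = 67 (G4). On the C3 string (open MIDI 48), that pitch is 67 − 48 = fret 19.

19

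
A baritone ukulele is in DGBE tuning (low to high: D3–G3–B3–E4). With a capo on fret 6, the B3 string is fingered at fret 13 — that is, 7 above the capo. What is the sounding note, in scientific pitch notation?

C5

The capo raises the open B3 by 6 semitones to F4; fretting 7 more gives B3 + 6 + 7 = B3 + 13 semitones = C5.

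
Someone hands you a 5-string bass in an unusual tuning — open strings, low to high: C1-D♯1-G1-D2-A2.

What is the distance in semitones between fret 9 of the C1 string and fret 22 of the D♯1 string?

16 semitones

C1 at fret 9 → A1 (MIDI 33); D♯1 at fret 22 → C♯3 (MIDI 49).
33 − 49 = -16, so the two pitches are 16 semitones apart, with C♯3 the higher.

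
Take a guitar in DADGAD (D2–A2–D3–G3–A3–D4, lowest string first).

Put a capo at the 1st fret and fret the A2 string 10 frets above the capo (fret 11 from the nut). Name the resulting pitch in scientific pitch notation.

G♯3

The capo raises the open A2 by 1 semitone to A♯2; fretting 10 more gives A2 + 1 + 10 = A2 + 11 semitones = G♯3.
(Also written A♭.)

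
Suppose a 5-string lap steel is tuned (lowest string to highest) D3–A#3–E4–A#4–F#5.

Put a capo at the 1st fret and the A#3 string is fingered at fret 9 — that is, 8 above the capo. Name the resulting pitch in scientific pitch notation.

G4

The capo raises the open A#3 by 1 semitone to B3; fretting 8 more gives A#3 + 1 + 8 = A#3 + 9 semitones = G4.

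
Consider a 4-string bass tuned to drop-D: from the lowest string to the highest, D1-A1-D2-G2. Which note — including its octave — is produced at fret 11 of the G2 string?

F#3

Each fret is one semitone, so G2 + 11 = F#3.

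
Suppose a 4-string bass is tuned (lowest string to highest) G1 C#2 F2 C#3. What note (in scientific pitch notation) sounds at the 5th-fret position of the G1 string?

Each fret is one semitone, so G1 + 5 = C2.

C2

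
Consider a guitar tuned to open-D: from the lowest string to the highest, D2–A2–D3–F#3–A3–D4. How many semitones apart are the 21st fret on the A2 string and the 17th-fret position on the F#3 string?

A2 at fret 21 → F#4 (MIDI 66); F#3 at fret 17 → B4 (MIDI 71).
66 − 71 = -5, so the two pitches are 5 semitones apart, with B4 the higher.

5 semitones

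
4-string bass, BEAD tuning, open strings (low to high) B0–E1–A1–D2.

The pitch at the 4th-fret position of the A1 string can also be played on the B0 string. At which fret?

A1 at fret 4 is A1 + 4 semitones = C♯2.
The open B0 string is 10 semitones below the open A1, so the same pitch on the B0 string lies at fret 4 + 10 = 14.

14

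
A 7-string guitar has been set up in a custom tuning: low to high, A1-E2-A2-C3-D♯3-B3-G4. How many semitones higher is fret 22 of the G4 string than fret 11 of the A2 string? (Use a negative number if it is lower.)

33 semitones

G4 at fret 22 → F6 (MIDI 89); A2 at fret 11 → G♯3 (MIDI 56).
89 − 56 = 33, so the two pitches are 33 semitones apart.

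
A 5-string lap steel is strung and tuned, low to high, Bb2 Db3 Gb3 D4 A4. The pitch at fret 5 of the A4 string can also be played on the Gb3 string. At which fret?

A4 at fret 5 is A4 + 5 semitones = D5.
The open Gb3 string is 15 semitones below the open A4, so the same pitch on the Gb3 string lies at fret 5 + 15 = 20.

20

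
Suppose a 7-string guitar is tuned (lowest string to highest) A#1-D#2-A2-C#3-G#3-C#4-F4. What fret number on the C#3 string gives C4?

11

C4 is 11 semitones above the open C#3 (C#–D–D#–E–…–A#–B–C), so it sits at fret 11.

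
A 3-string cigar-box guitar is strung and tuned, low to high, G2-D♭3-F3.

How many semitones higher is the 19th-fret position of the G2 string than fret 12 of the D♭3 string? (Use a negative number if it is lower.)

G2 at fret 19 → D4 (MIDI 62); D♭3 at fret 12 → D♭4 (MIDI 61).
62 − 61 = 1, so the two pitches are 1 semitone apart.

1 semitone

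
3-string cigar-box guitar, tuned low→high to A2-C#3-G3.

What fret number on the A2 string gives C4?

15

C4 is 15 semitones above the open A2 (A–A#–B–C–…–A#–B–C), so it sits at fret 15.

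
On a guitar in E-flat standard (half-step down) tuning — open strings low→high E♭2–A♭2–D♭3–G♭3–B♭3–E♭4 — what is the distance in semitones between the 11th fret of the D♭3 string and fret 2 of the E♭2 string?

19 semitones

D♭3 at fret 11 → C4 (MIDI 60); E♭2 at fret 2 → F2 (MIDI 41).
60 − 41 = 19, so the two pitches are 19 semitones apart, with C4 the higher.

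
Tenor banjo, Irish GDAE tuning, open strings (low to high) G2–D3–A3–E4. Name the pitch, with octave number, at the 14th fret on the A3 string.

A3 is MIDI 57. Adding 14 gives 71, which is B4.

B4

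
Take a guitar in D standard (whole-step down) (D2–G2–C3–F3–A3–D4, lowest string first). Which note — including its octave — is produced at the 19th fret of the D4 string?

D4 is MIDI 62. Adding 19 gives 81, which is A5.

A5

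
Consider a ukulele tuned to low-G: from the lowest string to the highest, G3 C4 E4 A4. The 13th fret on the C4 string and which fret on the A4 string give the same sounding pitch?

4

C4 at fret 13 is C4 + 13 semitones = C#5.
The open A4 string is 9 semitones above the open C4, so the same pitch on the A4 string lies at fret 13 − 9 = 4.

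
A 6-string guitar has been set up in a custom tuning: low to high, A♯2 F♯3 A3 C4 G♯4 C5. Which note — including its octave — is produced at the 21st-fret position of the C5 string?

A6

Each fret is one semitone, so C5 + 21 = A6.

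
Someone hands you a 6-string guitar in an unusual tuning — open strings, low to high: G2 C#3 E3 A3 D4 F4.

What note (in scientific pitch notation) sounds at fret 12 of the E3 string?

E4

The open E3 string plus 12 semitones: E–F–F#–G–…–D–D#–E.
The walk passes from B into C once, so the octave number goes from 3 to 4.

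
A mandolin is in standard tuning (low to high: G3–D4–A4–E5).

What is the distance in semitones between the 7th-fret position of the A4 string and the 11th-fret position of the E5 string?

11 semitones

A4 at fret 7 → E5 (MIDI 76); E5 at fret 11 → D#6 (MIDI 87).
76 − 87 = -11, so the two pitches are 11 semitones apart, with D#6 the higher.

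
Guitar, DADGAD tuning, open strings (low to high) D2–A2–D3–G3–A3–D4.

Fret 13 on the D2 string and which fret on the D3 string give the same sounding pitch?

1

D2 at fret 13 is D2 + 13 semitones = D#3.
The open D3 string is 12 semitones above the open D2, so the same pitch on the D3 string lies at fret 13 − 12 = 1.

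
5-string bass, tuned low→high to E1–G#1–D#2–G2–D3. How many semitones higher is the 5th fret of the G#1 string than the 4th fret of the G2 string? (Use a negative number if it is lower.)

-10 semitones

G#1 at fret 5 → C#2 (MIDI 37); G2 at fret 4 → B2 (MIDI 47).
37 − 47 = -10, so the two pitches are 10 semitones apart.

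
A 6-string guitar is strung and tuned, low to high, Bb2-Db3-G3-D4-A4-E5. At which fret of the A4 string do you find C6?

15

C6 is 15 semitones above the open A4 (A–Bb–B–C–…–Bb–B–C), so it sits at fret 15.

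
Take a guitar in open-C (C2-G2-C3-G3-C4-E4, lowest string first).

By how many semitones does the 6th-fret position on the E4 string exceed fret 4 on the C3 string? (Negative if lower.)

E4 at fret 6 → A#4 (MIDI 70); C3 at fret 4 → E3 (MIDI 52).
70 − 52 = 18, so the two pitches are 18 semitones apart.

18 semitones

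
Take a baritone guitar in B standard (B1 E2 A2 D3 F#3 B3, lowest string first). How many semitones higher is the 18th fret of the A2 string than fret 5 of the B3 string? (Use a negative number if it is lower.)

-1 semitone

A2 at fret 18 → D#4 (MIDI 63); B3 at fret 5 → E4 (MIDI 64).
63 − 64 = -1, so the two pitches are 1 semitone apart.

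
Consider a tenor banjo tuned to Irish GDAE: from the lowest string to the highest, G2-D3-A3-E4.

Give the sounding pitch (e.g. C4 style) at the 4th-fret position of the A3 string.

C#4

Each fret is one semitone, so A3 + 4 = C#4.
(Equivalently spelled Db4.)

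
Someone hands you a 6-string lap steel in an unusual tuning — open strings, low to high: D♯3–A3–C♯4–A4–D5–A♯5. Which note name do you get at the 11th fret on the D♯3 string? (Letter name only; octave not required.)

The open D♯3 string plus 11 semitones: D#–E–F–F#–…–C–C#–D.

D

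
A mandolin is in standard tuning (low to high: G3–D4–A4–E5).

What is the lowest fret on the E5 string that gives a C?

From E5, count semitones up the chromatic scale until reaching C: E–F–F#–G–G#–A–A#–B–C — 8 steps.

8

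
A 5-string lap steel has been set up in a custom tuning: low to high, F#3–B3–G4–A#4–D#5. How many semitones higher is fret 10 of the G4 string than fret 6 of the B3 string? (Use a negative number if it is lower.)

12 semitones

G4 at fret 10 → F5 (MIDI 77); B3 at fret 6 → F4 (MIDI 65).
77 − 65 = 12, so the two pitches are 12 semitones apart.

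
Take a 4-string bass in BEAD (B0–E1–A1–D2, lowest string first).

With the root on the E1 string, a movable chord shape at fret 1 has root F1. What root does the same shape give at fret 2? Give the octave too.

Moving from fret 1 to fret 2 shifts the root by 1 semitone.
F1 up 1 semitone is F♯1.

F♯1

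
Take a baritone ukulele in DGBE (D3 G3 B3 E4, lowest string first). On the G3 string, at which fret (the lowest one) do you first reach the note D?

7

From G3, count semitones up the chromatic scale until reaching D: G–G#–A–A#–B–C–C#–D — 7 steps.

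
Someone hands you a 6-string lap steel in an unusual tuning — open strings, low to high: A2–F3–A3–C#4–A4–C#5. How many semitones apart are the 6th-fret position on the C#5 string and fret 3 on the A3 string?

19 semitones

C#5 at fret 6 → G5 (MIDI 79); A3 at fret 3 → C4 (MIDI 60).
79 − 60 = 19, so the two pitches are 19 semitones apart, with G5 the higher.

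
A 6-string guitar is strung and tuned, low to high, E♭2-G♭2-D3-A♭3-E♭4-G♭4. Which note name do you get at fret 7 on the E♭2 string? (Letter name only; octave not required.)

Each fret is one semitone, so E♭2 + 7 = B♭.

B♭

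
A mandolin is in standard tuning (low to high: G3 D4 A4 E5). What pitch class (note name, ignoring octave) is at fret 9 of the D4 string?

B

D4 is MIDI 62. Adding 9 gives 71; 71 mod 12 = 11, i.e. B.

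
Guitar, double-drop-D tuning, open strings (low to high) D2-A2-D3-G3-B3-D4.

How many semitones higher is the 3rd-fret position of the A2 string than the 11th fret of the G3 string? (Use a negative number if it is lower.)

-18 semitones

A2 at fret 3 → C3 (MIDI 48); G3 at fret 11 → F♯4 (MIDI 66).
48 − 66 = -18, so the two pitches are 18 semitones apart.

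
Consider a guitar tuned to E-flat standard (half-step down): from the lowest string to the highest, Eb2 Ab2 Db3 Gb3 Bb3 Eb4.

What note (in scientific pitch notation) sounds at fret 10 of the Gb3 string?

E4

Gb3 is MIDI 54. Adding 10 gives 64, which is E4.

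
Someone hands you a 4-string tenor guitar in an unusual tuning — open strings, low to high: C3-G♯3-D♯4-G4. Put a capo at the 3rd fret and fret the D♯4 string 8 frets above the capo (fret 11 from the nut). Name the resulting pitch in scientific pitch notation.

The capo raises the open D♯4 by 3 semitones to F♯4; fretting 8 more gives D♯4 + 3 + 8 = D♯4 + 11 semitones = D5.

D5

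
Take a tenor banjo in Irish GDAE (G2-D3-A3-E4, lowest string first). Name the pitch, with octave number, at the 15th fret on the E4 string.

G5

E4 is MIDI 64. Adding 15 gives 79, which is G5.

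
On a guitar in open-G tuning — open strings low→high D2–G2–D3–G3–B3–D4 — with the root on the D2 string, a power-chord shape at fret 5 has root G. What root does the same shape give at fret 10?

C

Moving from fret 5 to fret 10 shifts the root by 5 semitones.
G up 5 semitones is C.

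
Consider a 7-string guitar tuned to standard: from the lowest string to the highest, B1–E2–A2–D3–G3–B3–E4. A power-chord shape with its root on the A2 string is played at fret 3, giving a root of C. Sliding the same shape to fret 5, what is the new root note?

Moving from fret 3 to fret 5 shifts the root by 2 semitones.
C up 2 semitones is D.

D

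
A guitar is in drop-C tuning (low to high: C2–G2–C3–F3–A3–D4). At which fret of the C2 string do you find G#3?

G#3 is 20 semitones above the open C2 (C–C#–D–D#–…–F#–G–G#), so it sits at fret 20.

20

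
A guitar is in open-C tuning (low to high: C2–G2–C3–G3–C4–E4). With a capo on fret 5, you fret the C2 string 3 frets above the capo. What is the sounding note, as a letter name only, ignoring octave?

G#

The capo raises the open C2 by 5 semitones to F2; fretting 3 more gives C2 + 5 + 3 = C2 + 8 semitones, landing on G#.
(Also written Ab.)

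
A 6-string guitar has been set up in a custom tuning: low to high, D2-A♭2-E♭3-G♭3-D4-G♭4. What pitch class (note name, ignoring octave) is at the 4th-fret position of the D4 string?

The open D4 string plus 4 semitones: D–Eb–E–F–Gb.
(Equivalently spelled F♯.)

G♭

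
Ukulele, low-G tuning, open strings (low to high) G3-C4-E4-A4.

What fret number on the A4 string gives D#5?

D#5 is 6 semitones above the open A4 (A–A#–B–C–C#–D–D#), so it sits at fret 6.

6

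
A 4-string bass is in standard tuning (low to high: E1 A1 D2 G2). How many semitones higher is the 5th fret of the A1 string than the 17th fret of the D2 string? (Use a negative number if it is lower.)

A1 at fret 5 → D2 (MIDI 38); D2 at fret 17 → G3 (MIDI 55).
38 − 55 = -17, so the two pitches are 17 semitones apart.

-17 semitones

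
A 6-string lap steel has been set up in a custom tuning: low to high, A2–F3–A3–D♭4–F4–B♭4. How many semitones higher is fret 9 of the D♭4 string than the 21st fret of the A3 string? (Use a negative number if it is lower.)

D♭4 at fret 9 → B♭4 (MIDI 70); A3 at fret 21 → G♭5 (MIDI 78).
70 − 78 = -8, so the two pitches are 8 semitones apart.

-8 semitones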